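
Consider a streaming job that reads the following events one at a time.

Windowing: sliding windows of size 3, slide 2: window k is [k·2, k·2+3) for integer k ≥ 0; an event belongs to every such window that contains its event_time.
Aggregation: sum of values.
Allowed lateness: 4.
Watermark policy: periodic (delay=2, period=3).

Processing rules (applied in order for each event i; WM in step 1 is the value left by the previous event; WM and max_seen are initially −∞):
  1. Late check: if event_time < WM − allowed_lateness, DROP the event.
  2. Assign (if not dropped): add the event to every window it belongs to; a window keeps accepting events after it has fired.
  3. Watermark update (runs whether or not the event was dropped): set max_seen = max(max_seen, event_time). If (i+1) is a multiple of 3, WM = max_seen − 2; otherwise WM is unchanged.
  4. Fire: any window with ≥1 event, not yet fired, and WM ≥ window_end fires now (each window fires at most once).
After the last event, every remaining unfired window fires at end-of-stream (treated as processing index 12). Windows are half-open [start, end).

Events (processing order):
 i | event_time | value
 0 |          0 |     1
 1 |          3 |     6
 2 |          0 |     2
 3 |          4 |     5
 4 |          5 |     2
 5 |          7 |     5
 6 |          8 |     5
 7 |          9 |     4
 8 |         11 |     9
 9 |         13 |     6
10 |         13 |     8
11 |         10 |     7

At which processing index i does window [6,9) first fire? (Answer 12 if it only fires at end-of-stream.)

i=0 t=0 v=1: → [0,3); WM=−∞
i=1 t=3 v=6: → [2,5); WM=−∞
i=2 t=0 v=2: → [0,3); WM=1
i=3 t=4 v=5: → [4,7),[2,5); WM=1
i=4 t=5 v=2: → [4,7); WM=1
i=5 t=7 v=5: → [6,9); WM=5; [0,3) fires=3 [2,5) fires=11
i=6 t=8 v=5: → [8,11),[6,9); WM=5
i=7 t=9 v=4: → [8,11); WM=5
i=8 t=11 v=9: → [10,13); WM=9; [4,7) fires=7 [6,9) fires=10
i=9 t=13 v=6: → [12,15); WM=9
i=10 t=13 v=8: → [12,15); WM=9
i=11 t=10 v=7: → [10,13),[8,11); WM=11; [8,11) fires=16

8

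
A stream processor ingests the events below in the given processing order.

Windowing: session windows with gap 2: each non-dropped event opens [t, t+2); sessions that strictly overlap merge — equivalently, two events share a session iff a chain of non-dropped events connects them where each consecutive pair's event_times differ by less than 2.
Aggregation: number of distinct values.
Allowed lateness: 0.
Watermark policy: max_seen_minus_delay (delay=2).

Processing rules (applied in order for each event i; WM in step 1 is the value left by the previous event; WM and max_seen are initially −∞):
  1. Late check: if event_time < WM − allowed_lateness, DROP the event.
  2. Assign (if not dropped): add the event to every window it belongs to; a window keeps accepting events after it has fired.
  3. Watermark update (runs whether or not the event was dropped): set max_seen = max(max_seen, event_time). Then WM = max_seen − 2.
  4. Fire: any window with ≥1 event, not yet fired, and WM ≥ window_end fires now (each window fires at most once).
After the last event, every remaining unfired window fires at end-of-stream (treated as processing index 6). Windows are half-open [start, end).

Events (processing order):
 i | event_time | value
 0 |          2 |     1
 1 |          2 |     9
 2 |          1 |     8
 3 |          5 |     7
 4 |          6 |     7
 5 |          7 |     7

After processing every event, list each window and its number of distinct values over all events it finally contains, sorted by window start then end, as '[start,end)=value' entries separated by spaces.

[1,4)=3 [5,9)=1

i=0 t=2 v=1: → [2,4); WM=0
i=1 t=2 v=9: → [2,4); WM=0
i=2 t=1 v=8: → [1,4); WM=0
i=3 t=5 v=7: → [5,7); WM=3
i=4 t=6 v=7: → [5,8); WM=4
i=5 t=7 v=7: → [5,9); WM=5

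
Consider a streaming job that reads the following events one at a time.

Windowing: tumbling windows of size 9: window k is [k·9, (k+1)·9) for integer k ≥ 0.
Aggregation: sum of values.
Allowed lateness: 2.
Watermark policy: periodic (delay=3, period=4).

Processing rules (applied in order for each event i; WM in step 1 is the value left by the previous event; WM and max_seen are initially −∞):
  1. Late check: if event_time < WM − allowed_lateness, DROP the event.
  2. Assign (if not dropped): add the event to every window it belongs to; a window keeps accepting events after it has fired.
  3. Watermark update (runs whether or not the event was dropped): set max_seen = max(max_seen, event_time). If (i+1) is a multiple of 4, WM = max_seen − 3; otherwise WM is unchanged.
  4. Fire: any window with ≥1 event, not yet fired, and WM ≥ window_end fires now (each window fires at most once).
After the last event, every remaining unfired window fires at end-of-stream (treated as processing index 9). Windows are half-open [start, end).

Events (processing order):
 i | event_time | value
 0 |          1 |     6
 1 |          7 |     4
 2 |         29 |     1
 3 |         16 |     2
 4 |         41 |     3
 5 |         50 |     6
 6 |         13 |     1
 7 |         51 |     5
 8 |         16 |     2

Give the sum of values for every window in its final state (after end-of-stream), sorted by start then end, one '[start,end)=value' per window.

i=0 t=1 v=6: → [0,9); WM=−∞
i=1 t=7 v=4: → [0,9); WM=−∞
i=2 t=29 v=1: → [27,36); WM=−∞
i=3 t=16 v=2: → [9,18); WM=26; [0,9) fires=10 [9,18) fires=2
i=4 t=41 v=3: → [36,45); WM=26
i=5 t=50 v=6: → [45,54); WM=26
i=6 t=13 v=1: DROP (t<26-2); WM=26
i=7 t=51 v=5: → [45,54); WM=48; [27,36) fires=1 [36,45) fires=3
i=8 t=16 v=2: DROP (t<48-2); WM=48

[0,9)=10 [9,18)=2 [27,36)=1 [36,45)=3 [45,54)=11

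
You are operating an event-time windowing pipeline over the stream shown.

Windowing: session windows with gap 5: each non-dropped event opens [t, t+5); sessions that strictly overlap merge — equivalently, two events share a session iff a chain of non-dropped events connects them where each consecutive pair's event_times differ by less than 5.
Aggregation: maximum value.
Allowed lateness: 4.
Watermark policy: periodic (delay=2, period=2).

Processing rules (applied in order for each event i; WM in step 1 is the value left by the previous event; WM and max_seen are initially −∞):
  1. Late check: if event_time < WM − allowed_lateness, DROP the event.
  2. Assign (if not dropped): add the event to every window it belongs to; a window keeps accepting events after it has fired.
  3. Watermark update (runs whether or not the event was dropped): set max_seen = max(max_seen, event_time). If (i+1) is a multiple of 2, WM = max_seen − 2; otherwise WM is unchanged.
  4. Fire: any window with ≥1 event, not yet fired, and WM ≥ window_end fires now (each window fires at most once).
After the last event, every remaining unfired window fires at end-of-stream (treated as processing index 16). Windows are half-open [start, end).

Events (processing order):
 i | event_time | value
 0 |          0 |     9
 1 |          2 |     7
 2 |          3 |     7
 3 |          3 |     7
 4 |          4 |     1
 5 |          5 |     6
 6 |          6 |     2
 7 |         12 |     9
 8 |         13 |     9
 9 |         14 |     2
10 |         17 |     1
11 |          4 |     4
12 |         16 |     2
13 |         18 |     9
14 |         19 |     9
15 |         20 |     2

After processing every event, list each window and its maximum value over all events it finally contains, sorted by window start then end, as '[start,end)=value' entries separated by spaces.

i=0 t=0 v=9: → [0,5); WM=−∞
i=1 t=2 v=7: → [0,7); WM=0
i=2 t=3 v=7: → [0,8); WM=0
i=3 t=3 v=7: → [0,8); WM=1
i=4 t=4 v=1: → [0,9); WM=1
i=5 t=5 v=6: → [0,10); WM=3
i=6 t=6 v=2: → [0,11); WM=3
i=7 t=12 v=9: → [12,17); WM=10
i=8 t=13 v=9: → [12,18); WM=10
i=9 t=14 v=2: → [12,19); WM=12
i=10 t=17 v=1: → [12,22); WM=12
i=11 t=4 v=4: DROP (t<12-4); WM=15
i=12 t=16 v=2: → [12,22); WM=15
i=13 t=18 v=9: → [12,23); WM=16
i=14 t=19 v=9: → [12,24); WM=16
i=15 t=20 v=2: → [12,25); WM=18

[0,11)=9 [12,25)=9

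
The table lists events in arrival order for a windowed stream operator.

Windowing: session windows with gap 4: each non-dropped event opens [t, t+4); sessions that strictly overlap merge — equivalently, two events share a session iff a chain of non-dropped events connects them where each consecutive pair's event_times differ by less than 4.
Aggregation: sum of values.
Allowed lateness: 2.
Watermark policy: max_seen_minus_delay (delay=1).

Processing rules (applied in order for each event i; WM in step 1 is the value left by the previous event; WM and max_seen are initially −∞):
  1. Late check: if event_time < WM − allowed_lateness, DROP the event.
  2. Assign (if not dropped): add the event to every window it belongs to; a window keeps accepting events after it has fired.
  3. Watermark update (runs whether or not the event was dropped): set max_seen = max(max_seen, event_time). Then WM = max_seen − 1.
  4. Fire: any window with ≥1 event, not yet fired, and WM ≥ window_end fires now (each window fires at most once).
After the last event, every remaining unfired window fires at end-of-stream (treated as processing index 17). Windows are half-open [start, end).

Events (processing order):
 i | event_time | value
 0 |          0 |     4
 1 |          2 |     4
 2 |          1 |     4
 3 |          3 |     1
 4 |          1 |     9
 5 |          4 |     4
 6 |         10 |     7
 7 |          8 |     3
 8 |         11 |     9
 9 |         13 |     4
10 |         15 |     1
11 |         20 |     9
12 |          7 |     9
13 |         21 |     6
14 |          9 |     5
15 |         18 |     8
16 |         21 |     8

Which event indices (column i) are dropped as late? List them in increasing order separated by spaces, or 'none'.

i=0 t=0 v=4: → [0,4); WM=-1
i=1 t=2 v=4: → [0,6); WM=1
i=2 t=1 v=4: → [0,6); WM=1
i=3 t=3 v=1: → [0,7); WM=2
i=4 t=1 v=9: → [0,7); WM=2
i=5 t=4 v=4: → [0,8); WM=3
i=6 t=10 v=7: → [10,14); WM=9
i=7 t=8 v=3: → [8,14); WM=9
i=8 t=11 v=9: → [8,15); WM=10
i=9 t=13 v=4: → [8,17); WM=12
i=10 t=15 v=1: → [8,19); WM=14
i=11 t=20 v=9: → [20,24); WM=19
i=12 t=7 v=9: DROP (t<19-2); WM=19
i=13 t=21 v=6: → [20,25); WM=20
i=14 t=9 v=5: DROP (t<20-2); WM=20
i=15 t=18 v=8: → [8,25); WM=20
i=16 t=21 v=8: → [8,25); WM=20

12 14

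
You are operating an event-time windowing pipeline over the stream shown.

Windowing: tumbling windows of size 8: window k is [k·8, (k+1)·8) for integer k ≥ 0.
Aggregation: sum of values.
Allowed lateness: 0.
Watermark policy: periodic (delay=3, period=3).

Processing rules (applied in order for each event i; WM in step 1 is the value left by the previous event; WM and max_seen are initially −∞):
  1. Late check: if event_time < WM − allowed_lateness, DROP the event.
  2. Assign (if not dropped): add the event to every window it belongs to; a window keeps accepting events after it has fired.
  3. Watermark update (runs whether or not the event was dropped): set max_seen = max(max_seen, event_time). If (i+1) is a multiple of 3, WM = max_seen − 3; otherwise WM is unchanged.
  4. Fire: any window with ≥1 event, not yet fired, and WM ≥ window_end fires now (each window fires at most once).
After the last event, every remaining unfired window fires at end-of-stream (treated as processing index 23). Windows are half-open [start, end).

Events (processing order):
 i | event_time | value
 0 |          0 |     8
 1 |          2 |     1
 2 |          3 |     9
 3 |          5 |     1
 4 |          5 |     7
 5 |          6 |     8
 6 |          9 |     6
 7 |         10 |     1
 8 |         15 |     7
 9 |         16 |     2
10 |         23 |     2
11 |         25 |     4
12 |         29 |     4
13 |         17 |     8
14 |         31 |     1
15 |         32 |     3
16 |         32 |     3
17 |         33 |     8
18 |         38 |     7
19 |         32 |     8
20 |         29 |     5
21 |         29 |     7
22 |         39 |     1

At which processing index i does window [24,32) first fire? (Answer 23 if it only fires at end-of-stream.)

i=0 t=0 v=8: → [0,8); WM=−∞
i=1 t=2 v=1: → [0,8); WM=−∞
i=2 t=3 v=9: → [0,8); WM=0
i=3 t=5 v=1: → [0,8); WM=0
i=4 t=5 v=7: → [0,8); WM=0
i=5 t=6 v=8: → [0,8); WM=3
i=6 t=9 v=6: → [8,16); WM=3
i=7 t=10 v=1: → [8,16); WM=3
i=8 t=15 v=7: → [8,16); WM=12; [0,8) fires=34
i=9 t=16 v=2: → [16,24); WM=12
i=10 t=23 v=2: → [16,24); WM=12
i=11 t=25 v=4: → [24,32); WM=22; [8,16) fires=14
i=12 t=29 v=4: → [24,32); WM=22
i=13 t=17 v=8: DROP (t<22-0); WM=22
i=14 t=31 v=1: → [24,32); WM=28; [16,24) fires=4
i=15 t=32 v=3: → [32,40); WM=28
i=16 t=32 v=3: → [32,40); WM=28
i=17 t=33 v=8: → [32,40); WM=30
i=18 t=38 v=7: → [32,40); WM=30
i=19 t=32 v=8: → [32,40); WM=30
i=20 t=29 v=5: DROP (t<30-0); WM=35; [24,32) fires=9
i=21 t=29 v=7: DROP (t<35-0); WM=35
i=22 t=39 v=1: → [32,40); WM=35

20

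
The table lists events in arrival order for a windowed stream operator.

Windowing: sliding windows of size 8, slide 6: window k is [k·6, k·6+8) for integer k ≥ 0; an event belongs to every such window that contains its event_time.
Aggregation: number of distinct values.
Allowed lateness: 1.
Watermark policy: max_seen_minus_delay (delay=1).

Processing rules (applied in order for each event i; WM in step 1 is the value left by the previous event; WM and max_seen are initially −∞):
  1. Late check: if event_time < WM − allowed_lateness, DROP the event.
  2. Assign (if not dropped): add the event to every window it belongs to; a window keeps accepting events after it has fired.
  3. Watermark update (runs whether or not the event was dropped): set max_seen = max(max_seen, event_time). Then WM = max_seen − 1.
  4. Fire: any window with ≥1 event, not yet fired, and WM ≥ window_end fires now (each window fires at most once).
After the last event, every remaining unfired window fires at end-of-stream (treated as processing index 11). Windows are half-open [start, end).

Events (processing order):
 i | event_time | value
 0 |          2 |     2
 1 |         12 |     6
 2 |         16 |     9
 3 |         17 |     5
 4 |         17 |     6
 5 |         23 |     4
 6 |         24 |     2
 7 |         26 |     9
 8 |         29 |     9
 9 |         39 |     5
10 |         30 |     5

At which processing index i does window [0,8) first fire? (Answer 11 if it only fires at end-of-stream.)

i=0 t=2 v=2: → [0,8); WM=1
i=1 t=12 v=6: → [12,20),[6,14); WM=11; [0,8) fires=1
i=2 t=16 v=9: → [12,20); WM=15; [6,14) fires=1
i=3 t=17 v=5: → [12,20); WM=16
i=4 t=17 v=6: → [12,20); WM=16
i=5 t=23 v=4: → [18,26); WM=22; [12,20) fires=3
i=6 t=24 v=2: → [24,32),[18,26); WM=23
i=7 t=26 v=9: → [24,32); WM=25
i=8 t=29 v=9: → [24,32); WM=28; [18,26) fires=2
i=9 t=39 v=5: → [36,44); WM=38; [24,32) fires=2
i=10 t=30 v=5: DROP (t<38-1); WM=38

1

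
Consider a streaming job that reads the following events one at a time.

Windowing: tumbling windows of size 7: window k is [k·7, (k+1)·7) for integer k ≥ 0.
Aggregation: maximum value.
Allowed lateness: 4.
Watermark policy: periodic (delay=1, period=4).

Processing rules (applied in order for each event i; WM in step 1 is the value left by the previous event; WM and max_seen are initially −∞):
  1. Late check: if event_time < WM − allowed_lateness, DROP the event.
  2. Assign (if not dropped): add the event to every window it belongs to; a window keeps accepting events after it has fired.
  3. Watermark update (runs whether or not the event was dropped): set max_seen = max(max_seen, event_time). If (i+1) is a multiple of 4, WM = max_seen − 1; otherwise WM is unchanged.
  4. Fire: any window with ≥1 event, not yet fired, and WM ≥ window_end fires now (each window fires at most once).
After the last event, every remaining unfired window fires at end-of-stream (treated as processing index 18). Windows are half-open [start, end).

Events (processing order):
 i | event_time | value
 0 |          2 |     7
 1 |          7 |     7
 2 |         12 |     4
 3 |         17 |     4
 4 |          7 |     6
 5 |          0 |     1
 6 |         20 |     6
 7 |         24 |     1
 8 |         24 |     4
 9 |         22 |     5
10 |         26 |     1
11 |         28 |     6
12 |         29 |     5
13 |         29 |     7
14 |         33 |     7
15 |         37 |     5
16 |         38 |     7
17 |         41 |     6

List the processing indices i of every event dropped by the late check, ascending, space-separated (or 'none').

4 5

i=0 t=2 v=7: → [0,7); WM=−∞
i=1 t=7 v=7: → [7,14); WM=−∞
i=2 t=12 v=4: → [7,14); WM=−∞
i=3 t=17 v=4: → [14,21); WM=16; [0,7) fires=7 [7,14) fires=7
i=4 t=7 v=6: DROP (t<16-4); WM=16
i=5 t=0 v=1: DROP (t<16-4); WM=16
i=6 t=20 v=6: → [14,21); WM=16
i=7 t=24 v=1: → [21,28); WM=23; [14,21) fires=6
i=8 t=24 v=4: → [21,28); WM=23
i=9 t=22 v=5: → [21,28); WM=23
i=10 t=26 v=1: → [21,28); WM=23
i=11 t=28 v=6: → [28,35); WM=27
i=12 t=29 v=5: → [28,35); WM=27
i=13 t=29 v=7: → [28,35); WM=27
i=14 t=33 v=7: → [28,35); WM=27
i=15 t=37 v=5: → [35,42); WM=36; [21,28) fires=5 [28,35) fires=7
i=16 t=38 v=7: → [35,42); WM=36
i=17 t=41 v=6: → [35,42); WM=36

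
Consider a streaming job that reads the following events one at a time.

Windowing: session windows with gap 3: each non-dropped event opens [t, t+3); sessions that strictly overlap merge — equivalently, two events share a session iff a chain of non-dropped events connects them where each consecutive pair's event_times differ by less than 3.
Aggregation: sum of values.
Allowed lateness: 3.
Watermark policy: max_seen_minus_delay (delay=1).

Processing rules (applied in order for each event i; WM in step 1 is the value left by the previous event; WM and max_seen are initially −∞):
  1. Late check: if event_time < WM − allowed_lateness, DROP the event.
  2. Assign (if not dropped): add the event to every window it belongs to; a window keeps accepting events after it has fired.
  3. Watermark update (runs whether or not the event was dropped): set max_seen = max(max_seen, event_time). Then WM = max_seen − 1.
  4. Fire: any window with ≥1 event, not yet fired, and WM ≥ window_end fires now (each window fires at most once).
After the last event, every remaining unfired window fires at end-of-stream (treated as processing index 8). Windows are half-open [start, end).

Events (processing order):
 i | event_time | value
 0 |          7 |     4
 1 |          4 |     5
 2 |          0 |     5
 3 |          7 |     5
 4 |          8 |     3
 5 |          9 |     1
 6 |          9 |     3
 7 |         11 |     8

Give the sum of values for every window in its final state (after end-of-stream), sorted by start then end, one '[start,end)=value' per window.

i=0 t=7 v=4: → [7,10); WM=6
i=1 t=4 v=5: → [4,7); WM=6
i=2 t=0 v=5: DROP (t<6-3); WM=6
i=3 t=7 v=5: → [7,10); WM=6
i=4 t=8 v=3: → [7,11); WM=7
i=5 t=9 v=1: → [7,12); WM=8
i=6 t=9 v=3: → [7,12); WM=8
i=7 t=11 v=8: → [7,14); WM=10

[4,7)=5 [7,14)=24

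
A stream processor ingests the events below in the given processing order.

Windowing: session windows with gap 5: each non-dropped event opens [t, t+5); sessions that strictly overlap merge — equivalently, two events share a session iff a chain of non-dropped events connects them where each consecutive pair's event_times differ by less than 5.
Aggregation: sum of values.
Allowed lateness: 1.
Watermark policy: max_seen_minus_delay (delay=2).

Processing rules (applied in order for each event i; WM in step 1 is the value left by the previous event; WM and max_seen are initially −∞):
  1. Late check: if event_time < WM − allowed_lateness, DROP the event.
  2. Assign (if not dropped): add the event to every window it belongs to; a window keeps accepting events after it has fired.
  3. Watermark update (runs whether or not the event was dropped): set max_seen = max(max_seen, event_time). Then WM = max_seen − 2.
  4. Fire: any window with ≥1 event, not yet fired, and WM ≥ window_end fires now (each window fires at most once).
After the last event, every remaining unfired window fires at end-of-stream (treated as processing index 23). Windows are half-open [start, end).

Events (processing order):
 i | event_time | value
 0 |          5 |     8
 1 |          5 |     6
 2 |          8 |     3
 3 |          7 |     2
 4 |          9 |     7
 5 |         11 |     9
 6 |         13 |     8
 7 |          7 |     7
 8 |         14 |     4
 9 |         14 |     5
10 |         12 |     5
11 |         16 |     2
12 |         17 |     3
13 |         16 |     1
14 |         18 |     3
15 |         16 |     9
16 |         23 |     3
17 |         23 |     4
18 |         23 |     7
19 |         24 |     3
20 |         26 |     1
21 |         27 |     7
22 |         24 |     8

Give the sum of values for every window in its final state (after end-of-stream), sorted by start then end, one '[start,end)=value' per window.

[5,23)=75 [23,32)=33

i=0 t=5 v=8: → [5,10); WM=3
i=1 t=5 v=6: → [5,10); WM=3
i=2 t=8 v=3: → [5,13); WM=6
i=3 t=7 v=2: → [5,13); WM=6
i=4 t=9 v=7: → [5,14); WM=7
i=5 t=11 v=9: → [5,16); WM=9
i=6 t=13 v=8: → [5,18); WM=11
i=7 t=7 v=7: DROP (t<11-1); WM=11
i=8 t=14 v=4: → [5,19); WM=12
i=9 t=14 v=5: → [5,19); WM=12
i=10 t=12 v=5: → [5,19); WM=12
i=11 t=16 v=2: → [5,21); WM=14
i=12 t=17 v=3: → [5,22); WM=15
i=13 t=16 v=1: → [5,22); WM=15
i=14 t=18 v=3: → [5,23); WM=16
i=15 t=16 v=9: → [5,23); WM=16
i=16 t=23 v=3: → [23,28); WM=21
i=17 t=23 v=4: → [23,28); WM=21
i=18 t=23 v=7: → [23,28); WM=21
i=19 t=24 v=3: → [23,29); WM=22
i=20 t=26 v=1: → [23,31); WM=24
i=21 t=27 v=7: → [23,32); WM=25
i=22 t=24 v=8: → [23,32); WM=25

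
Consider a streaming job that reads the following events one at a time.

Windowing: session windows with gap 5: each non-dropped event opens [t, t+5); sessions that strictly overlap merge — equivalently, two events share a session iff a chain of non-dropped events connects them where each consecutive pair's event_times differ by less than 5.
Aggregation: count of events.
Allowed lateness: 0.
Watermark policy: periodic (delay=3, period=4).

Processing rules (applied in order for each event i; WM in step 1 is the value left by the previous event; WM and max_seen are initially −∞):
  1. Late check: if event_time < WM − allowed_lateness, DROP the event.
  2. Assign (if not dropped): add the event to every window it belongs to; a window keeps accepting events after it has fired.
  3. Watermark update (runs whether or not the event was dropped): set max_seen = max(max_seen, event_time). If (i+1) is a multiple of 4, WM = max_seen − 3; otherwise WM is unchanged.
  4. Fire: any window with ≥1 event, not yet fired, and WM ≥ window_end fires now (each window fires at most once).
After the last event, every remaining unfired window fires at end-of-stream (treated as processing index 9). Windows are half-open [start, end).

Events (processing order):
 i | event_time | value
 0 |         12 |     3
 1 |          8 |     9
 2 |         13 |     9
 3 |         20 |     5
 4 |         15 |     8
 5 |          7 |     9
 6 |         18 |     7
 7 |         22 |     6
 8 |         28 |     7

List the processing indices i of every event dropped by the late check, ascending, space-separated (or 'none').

i=0 t=12 v=3: → [12,17); WM=−∞
i=1 t=8 v=9: → [8,17); WM=−∞
i=2 t=13 v=9: → [8,18); WM=−∞
i=3 t=20 v=5: → [20,25); WM=17
i=4 t=15 v=8: DROP (t<17-0); WM=17
i=5 t=7 v=9: DROP (t<17-0); WM=17
i=6 t=18 v=7: → [18,25); WM=17
i=7 t=22 v=6: → [18,27); WM=19
i=8 t=28 v=7: → [28,33); WM=19

4 5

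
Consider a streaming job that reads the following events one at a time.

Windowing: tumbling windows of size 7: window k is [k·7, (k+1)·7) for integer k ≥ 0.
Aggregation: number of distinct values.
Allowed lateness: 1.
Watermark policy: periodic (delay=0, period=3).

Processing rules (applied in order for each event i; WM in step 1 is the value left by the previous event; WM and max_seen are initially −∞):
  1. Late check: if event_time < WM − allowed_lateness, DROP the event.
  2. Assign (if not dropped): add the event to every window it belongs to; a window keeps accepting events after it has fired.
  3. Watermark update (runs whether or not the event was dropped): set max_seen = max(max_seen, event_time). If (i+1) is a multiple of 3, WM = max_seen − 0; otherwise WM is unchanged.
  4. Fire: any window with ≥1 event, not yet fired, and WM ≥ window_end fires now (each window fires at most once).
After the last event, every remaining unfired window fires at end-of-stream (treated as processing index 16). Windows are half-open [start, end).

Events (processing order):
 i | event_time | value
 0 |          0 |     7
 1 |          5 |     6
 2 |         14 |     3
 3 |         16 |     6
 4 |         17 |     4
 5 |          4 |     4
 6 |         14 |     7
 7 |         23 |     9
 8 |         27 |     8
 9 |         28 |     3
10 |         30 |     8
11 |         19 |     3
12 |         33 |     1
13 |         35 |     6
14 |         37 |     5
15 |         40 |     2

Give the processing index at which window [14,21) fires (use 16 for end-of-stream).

i=0 t=0 v=7: → [0,7); WM=−∞
i=1 t=5 v=6: → [0,7); WM=−∞
i=2 t=14 v=3: → [14,21); WM=14; [0,7) fires=2
i=3 t=16 v=6: → [14,21); WM=14
i=4 t=17 v=4: → [14,21); WM=14
i=5 t=4 v=4: DROP (t<14-1); WM=17
i=6 t=14 v=7: DROP (t<17-1); WM=17
i=7 t=23 v=9: → [21,28); WM=17
i=8 t=27 v=8: → [21,28); WM=27; [14,21) fires=3
i=9 t=28 v=3: → [28,35); WM=27
i=10 t=30 v=8: → [28,35); WM=27
i=11 t=19 v=3: DROP (t<27-1); WM=30; [21,28) fires=2
i=12 t=33 v=1: → [28,35); WM=30
i=13 t=35 v=6: → [35,42); WM=30
i=14 t=37 v=5: → [35,42); WM=37; [28,35) fires=3
i=15 t=40 v=2: → [35,42); WM=37

8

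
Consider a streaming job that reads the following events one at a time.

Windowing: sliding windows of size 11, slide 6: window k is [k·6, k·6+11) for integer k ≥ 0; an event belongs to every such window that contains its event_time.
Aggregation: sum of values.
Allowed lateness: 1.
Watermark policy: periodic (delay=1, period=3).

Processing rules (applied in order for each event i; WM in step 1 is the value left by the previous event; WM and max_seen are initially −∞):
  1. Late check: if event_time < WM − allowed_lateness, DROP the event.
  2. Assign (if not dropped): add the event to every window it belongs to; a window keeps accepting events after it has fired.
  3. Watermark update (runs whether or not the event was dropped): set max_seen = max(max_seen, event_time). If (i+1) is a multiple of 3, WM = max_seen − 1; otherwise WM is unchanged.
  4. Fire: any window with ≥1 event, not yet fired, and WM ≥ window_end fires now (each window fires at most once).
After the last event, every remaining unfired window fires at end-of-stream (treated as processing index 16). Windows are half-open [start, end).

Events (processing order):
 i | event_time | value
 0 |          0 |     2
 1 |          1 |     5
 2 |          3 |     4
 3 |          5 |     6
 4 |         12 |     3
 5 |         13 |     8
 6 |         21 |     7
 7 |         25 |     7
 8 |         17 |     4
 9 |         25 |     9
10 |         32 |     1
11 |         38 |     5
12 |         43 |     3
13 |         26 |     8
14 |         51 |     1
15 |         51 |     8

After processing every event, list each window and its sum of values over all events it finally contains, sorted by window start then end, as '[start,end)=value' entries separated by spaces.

[0,11)=17 [6,17)=11 [12,23)=22 [18,29)=23 [24,35)=17 [30,41)=6 [36,47)=8 [42,53)=12 [48,59)=9

i=0 t=0 v=2: → [0,11); WM=−∞
i=1 t=1 v=5: → [0,11); WM=−∞
i=2 t=3 v=4: → [0,11); WM=2
i=3 t=5 v=6: → [0,11); WM=2
i=4 t=12 v=3: → [12,23),[6,17); WM=2
i=5 t=13 v=8: → [12,23),[6,17); WM=12; [0,11) fires=17
i=6 t=21 v=7: → [18,29),[12,23); WM=12
i=7 t=25 v=7: → [24,35),[18,29); WM=12
i=8 t=17 v=4: → [12,23); WM=24; [6,17) fires=11 [12,23) fires=22
i=9 t=25 v=9: → [24,35),[18,29); WM=24
i=10 t=32 v=1: → [30,41),[24,35); WM=24
i=11 t=38 v=5: → [36,47),[30,41); WM=37; [18,29) fires=23 [24,35) fires=17
i=12 t=43 v=3: → [42,53),[36,47); WM=37
i=13 t=26 v=8: DROP (t<37-1); WM=37
i=14 t=51 v=1: → [48,59),[42,53); WM=50; [30,41) fires=6 [36,47) fires=8
i=15 t=51 v=8: → [48,59),[42,53); WM=50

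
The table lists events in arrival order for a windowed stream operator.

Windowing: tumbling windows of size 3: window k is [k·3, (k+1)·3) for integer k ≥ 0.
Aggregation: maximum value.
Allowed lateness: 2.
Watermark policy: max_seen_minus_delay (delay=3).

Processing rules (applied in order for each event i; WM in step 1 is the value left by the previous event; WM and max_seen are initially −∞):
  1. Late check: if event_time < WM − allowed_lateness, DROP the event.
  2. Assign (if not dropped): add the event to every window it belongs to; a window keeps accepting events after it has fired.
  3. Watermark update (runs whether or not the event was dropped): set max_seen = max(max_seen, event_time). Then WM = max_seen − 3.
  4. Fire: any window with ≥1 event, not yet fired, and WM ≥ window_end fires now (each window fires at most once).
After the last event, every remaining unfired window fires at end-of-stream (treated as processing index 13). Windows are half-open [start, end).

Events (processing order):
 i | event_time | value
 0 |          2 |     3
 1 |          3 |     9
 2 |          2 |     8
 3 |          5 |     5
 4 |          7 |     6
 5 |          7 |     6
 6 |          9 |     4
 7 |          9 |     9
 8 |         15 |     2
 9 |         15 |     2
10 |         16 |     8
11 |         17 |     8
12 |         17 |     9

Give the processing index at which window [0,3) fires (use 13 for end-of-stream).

4

i=0 t=2 v=3: → [0,3); WM=-1
i=1 t=3 v=9: → [3,6); WM=0
i=2 t=2 v=8: → [0,3); WM=0
i=3 t=5 v=5: → [3,6); WM=2
i=4 t=7 v=6: → [6,9); WM=4; [0,3) fires=8
i=5 t=7 v=6: → [6,9); WM=4
i=6 t=9 v=4: → [9,12); WM=6; [3,6) fires=9
i=7 t=9 v=9: → [9,12); WM=6
i=8 t=15 v=2: → [15,18); WM=12; [6,9) fires=6 [9,12) fires=9
i=9 t=15 v=2: → [15,18); WM=12
i=10 t=16 v=8: → [15,18); WM=13
i=11 t=17 v=8: → [15,18); WM=14
i=12 t=17 v=9: → [15,18); WM=14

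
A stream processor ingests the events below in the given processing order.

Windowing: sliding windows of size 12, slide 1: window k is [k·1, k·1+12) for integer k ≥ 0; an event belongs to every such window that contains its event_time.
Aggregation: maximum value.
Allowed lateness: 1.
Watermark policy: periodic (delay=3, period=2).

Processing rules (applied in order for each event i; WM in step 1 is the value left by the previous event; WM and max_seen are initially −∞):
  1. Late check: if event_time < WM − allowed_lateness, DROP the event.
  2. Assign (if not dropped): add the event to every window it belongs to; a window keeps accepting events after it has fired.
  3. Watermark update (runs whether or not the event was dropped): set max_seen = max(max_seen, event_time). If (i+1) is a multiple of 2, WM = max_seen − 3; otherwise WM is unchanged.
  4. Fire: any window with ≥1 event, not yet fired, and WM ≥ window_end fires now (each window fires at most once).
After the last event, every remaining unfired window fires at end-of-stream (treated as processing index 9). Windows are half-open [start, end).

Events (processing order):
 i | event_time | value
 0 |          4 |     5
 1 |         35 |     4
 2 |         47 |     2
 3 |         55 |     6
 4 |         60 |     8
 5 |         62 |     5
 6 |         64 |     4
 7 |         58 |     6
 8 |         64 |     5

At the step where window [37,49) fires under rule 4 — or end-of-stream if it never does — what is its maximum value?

i=0 t=4 v=5: → [4,16),[3,15),[2,14),[1,13),[0,12); WM=−∞
i=1 t=35 v=4: → [35,47),[34,46),[33,45),[32,44),[31,43),[30,42),[29,41),[28,40),[27,39),[26,38),[25,37),[24,36); WM=32; [0,12) fires=5 [1,13) fires=5 [2,14) fires=5 [3,15) fires=5 [4,16) fires=5
i=2 t=47 v=2: → [47,59),[46,58),[45,57),[44,56),[43,55),[42,54),[41,53),[40,52),[39,51),[38,50),[37,49),[36,48); WM=32
i=3 t=55 v=6: → [55,67),[54,66),[53,65),[52,64),[51,63),[50,62),[49,61),[48,60),[47,59),[46,58),[45,57),[44,56); WM=52; [24,36) fires=4 [25,37) fires=4 [26,38) fires=4 [27,39) fires=4 [28,40) fires=4 [29,41) fires=4 [30,42) fires=4 [31,43) fires=4 [32,44) fires=4 [33,45) fires=4 [34,46) fires=4 [35,47) fires=4 [36,48) fires=2 [37,49) fires=2 [38,50) fires=2 [39,51) fires=2 [40,52) fires=2
i=4 t=60 v=8: → [60,72),[59,71),[58,70),[57,69),[56,68),[55,67),[54,66),[53,65),[52,64),[51,63),[50,62),[49,61); WM=52
i=5 t=62 v=5: → [62,74),[61,73),[60,72),[59,71),[58,70),[57,69),[56,68),[55,67),[54,66),[53,65),[52,64),[51,63); WM=59; [41,53) fires=2 [42,54) fires=2 [43,55) fires=2 [44,56) fires=6 [45,57) fires=6 [46,58) fires=6 [47,59) fires=6
i=6 t=64 v=4: → [64,76),[63,75),[62,74),[61,73),[60,72),[59,71),[58,70),[57,69),[56,68),[55,67),[54,66),[53,65); WM=59
i=7 t=58 v=6: → [58,70),[57,69),[56,68),[55,67),[54,66),[53,65),[52,64),[51,63),[50,62),[49,61),[48,60),[47,59); WM=61; [48,60) fires=6 [49,61) fires=8
i=8 t=64 v=5: → [64,76),[63,75),[62,74),[61,73),[60,72),[59,71),[58,70),[57,69),[56,68),[55,67),[54,66),[53,65); WM=61

2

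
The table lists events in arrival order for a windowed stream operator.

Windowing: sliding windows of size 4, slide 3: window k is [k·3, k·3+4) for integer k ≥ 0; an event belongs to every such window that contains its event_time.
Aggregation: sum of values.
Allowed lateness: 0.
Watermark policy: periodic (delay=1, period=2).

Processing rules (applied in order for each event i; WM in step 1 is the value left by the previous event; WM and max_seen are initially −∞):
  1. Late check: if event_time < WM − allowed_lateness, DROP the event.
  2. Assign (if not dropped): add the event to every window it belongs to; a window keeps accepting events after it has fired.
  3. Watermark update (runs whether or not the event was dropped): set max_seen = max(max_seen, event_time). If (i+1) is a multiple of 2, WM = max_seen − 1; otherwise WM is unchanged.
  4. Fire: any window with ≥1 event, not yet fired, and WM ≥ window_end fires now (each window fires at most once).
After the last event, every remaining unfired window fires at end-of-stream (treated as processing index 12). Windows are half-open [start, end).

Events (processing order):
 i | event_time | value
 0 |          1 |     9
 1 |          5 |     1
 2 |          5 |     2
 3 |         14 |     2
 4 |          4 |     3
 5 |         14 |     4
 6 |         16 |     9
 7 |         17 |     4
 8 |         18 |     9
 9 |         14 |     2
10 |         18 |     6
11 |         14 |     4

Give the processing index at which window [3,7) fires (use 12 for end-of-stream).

3

i=0 t=1 v=9: → [0,4); WM=−∞
i=1 t=5 v=1: → [3,7); WM=4; [0,4) fires=9
i=2 t=5 v=2: → [3,7); WM=4
i=3 t=14 v=2: → [12,16); WM=13; [3,7) fires=3
i=4 t=4 v=3: DROP (t<13-0); WM=13
i=5 t=14 v=4: → [12,16); WM=13
i=6 t=16 v=9: → [15,19); WM=13
i=7 t=17 v=4: → [15,19); WM=16; [12,16) fires=6
i=8 t=18 v=9: → [18,22),[15,19); WM=16
i=9 t=14 v=2: DROP (t<16-0); WM=17
i=10 t=18 v=6: → [18,22),[15,19); WM=17
i=11 t=14 v=4: DROP (t<17-0); WM=17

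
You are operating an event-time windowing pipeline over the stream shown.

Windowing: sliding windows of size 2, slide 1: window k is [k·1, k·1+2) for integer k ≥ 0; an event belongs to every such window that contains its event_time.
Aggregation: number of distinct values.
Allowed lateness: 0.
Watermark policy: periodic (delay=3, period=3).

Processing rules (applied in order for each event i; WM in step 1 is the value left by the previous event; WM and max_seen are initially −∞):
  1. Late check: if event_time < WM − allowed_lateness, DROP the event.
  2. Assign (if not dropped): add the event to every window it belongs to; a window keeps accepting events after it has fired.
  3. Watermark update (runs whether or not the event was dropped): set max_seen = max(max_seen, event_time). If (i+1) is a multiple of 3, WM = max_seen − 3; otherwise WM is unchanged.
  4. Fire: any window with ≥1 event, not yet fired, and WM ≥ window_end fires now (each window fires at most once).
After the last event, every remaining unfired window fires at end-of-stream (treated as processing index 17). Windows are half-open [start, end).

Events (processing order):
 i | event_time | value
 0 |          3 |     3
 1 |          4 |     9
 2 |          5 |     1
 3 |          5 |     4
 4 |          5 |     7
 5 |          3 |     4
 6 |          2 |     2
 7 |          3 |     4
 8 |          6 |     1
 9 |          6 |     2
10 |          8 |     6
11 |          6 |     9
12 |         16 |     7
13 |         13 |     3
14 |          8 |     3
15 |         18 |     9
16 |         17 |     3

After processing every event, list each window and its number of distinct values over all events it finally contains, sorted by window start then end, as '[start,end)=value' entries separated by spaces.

[1,3)=1 [2,4)=3 [3,5)=3 [4,6)=4 [5,7)=5 [6,8)=3 [7,9)=2 [8,10)=2 [12,14)=1 [13,15)=1 [15,17)=1 [16,18)=2 [17,19)=2 [18,20)=1

i=0 t=3 v=3: → [3,5),[2,4); WM=−∞
i=1 t=4 v=9: → [4,6),[3,5); WM=−∞
i=2 t=5 v=1: → [5,7),[4,6); WM=2
i=3 t=5 v=4: → [5,7),[4,6); WM=2
i=4 t=5 v=7: → [5,7),[4,6); WM=2
i=5 t=3 v=4: → [3,5),[2,4); WM=2
i=6 t=2 v=2: → [2,4),[1,3); WM=2
i=7 t=3 v=4: → [3,5),[2,4); WM=2
i=8 t=6 v=1: → [6,8),[5,7); WM=3; [1,3) fires=1
i=9 t=6 v=2: → [6,8),[5,7); WM=3
i=10 t=8 v=6: → [8,10),[7,9); WM=3
i=11 t=6 v=9: → [6,8),[5,7); WM=5; [2,4) fires=3 [3,5) fires=3
i=12 t=16 v=7: → [16,18),[15,17); WM=5
i=13 t=13 v=3: → [13,15),[12,14); WM=5
i=14 t=8 v=3: → [8,10),[7,9); WM=13; [4,6) fires=4 [5,7) fires=5 [6,8) fires=3 [7,9) fires=2 [8,10) fires=2
i=15 t=18 v=9: → [18,20),[17,19); WM=13
i=16 t=17 v=3: → [17,19),[16,18); WM=13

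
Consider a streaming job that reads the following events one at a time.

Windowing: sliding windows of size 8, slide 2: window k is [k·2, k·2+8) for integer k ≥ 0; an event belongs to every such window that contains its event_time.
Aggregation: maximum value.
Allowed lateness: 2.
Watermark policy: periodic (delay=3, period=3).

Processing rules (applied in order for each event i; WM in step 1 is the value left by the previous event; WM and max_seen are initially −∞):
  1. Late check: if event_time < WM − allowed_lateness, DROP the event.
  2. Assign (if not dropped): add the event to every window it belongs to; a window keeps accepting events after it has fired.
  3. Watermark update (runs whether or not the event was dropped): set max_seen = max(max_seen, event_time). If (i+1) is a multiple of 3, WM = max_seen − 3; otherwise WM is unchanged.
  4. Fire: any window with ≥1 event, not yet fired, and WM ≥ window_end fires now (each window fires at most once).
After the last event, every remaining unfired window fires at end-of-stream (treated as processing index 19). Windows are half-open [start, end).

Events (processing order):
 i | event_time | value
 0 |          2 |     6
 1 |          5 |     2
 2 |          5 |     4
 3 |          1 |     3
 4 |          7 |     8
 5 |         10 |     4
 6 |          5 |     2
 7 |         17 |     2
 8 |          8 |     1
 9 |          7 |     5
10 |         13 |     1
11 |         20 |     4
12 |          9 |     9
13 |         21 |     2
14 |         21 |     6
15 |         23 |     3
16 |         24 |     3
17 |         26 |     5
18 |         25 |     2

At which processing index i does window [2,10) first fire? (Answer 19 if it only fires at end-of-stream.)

8

i=0 t=2 v=6: → [2,10),[0,8); WM=−∞
i=1 t=5 v=2: → [4,12),[2,10),[0,8); WM=−∞
i=2 t=5 v=4: → [4,12),[2,10),[0,8); WM=2
i=3 t=1 v=3: → [0,8); WM=2
i=4 t=7 v=8: → [6,14),[4,12),[2,10),[0,8); WM=2
i=5 t=10 v=4: → [10,18),[8,16),[6,14),[4,12); WM=7
i=6 t=5 v=2: → [4,12),[2,10),[0,8); WM=7
i=7 t=17 v=2: → [16,24),[14,22),[12,20),[10,18); WM=7
i=8 t=8 v=1: → [8,16),[6,14),[4,12),[2,10); WM=14; [0,8) fires=8 [2,10) fires=8 [4,12) fires=8 [6,14) fires=8
i=9 t=7 v=5: DROP (t<14-2); WM=14
i=10 t=13 v=1: → [12,20),[10,18),[8,16),[6,14); WM=14
i=11 t=20 v=4: → [20,28),[18,26),[16,24),[14,22); WM=17; [8,16) fires=4
i=12 t=9 v=9: DROP (t<17-2); WM=17
i=13 t=21 v=2: → [20,28),[18,26),[16,24),[14,22); WM=17
i=14 t=21 v=6: → [20,28),[18,26),[16,24),[14,22); WM=18; [10,18) fires=4
i=15 t=23 v=3: → [22,30),[20,28),[18,26),[16,24); WM=18
i=16 t=24 v=3: → [24,32),[22,30),[20,28),[18,26); WM=18
i=17 t=26 v=5: → [26,34),[24,32),[22,30),[20,28); WM=23; [12,20) fires=2 [14,22) fires=6
i=18 t=25 v=2: → [24,32),[22,30),[20,28),[18,26); WM=23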